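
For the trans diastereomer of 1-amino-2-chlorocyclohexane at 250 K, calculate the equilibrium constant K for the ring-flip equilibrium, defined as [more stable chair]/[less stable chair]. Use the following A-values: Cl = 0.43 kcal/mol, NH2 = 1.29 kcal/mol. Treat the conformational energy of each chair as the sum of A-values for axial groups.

C1 and C2 have opposite parity, so for the trans isomer the two substituents are e,e in one chair and a,a in the other.
Chair I (chloro axial, amino axial): E = 1.72 kcal/mol; chair II (chloro equatorial, amino equatorial): E = 0.00 kcal/mol.
ΔG = 1.72 kcal/mol between the two chairs.
K = exp(ΔG/RT) with R = 1.987×10⁻³ kcal mol⁻¹ K⁻¹ and T = 250 K gives K ≈ 31.9.

K ≈ 31.9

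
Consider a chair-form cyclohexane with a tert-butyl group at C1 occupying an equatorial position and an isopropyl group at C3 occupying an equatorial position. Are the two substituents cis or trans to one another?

C1 and C3 have the same parity, so their axial bonds point in the same direction.
With same-parity carbons, two substituents on the same face are both axial or both equatorial; opposite faces give one of each.
Here the groups are equatorial/equatorial → same face → cis.

cis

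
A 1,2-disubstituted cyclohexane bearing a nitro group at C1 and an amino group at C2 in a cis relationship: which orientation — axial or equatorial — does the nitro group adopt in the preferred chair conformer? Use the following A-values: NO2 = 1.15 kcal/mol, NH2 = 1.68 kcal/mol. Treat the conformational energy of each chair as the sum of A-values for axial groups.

C1 and C2 have opposite parity, so for the cis isomer the two substituents are one axial and one equatorial in each chair.
Chair I (nitro axial, amino equatorial): E = 1.15 kcal/mol.
Chair II (nitro equatorial, amino axial): E = 1.68 kcal/mol.
Chair I is the more stable (lower-energy) conformer, and in that chair the nitro group is axial.

axial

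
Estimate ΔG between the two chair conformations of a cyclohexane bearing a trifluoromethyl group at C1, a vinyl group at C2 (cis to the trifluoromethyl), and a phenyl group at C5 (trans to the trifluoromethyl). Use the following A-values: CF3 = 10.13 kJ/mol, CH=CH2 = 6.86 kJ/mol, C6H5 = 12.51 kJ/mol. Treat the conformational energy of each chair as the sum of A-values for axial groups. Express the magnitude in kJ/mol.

Chair I (trifluoromethyl axial, vinyl equatorial, phenyl equatorial): E = 10.13 kJ/mol.
Chair II (trifluoromethyl equatorial, vinyl axial, phenyl axial): E = 19.37 kJ/mol.
ΔE = 19.37 − 10.13 = 9.24 kJ/mol; chair I is more stable.

9.24 kJ/mol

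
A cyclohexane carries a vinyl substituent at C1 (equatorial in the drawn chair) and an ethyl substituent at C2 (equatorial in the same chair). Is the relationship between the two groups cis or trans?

C1 and C2 have opposite parity, so their axial bonds point in opposite directions.
With opposite-parity carbons, two substituents on the same face are one axial and one equatorial; opposite faces give both axial or both equatorial.
Here the groups are equatorial/equatorial → opposite face → trans.

trans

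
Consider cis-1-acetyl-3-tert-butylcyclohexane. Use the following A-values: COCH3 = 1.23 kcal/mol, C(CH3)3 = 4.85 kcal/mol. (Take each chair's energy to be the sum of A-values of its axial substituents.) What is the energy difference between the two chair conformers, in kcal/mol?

6.08 kcal/mol

C1 and C3 have the same parity, so for the cis isomer the two substituents are e,e in one chair and a,a in the other.
Chair I (acetyl axial, tert-butyl axial): E = 6.08 kcal/mol.
Chair II (acetyl equatorial, tert-butyl equatorial): E = 0.00 kcal/mol.
ΔE = 6.08 − 0.00 = 6.08 kcal/mol; chair II is more stable.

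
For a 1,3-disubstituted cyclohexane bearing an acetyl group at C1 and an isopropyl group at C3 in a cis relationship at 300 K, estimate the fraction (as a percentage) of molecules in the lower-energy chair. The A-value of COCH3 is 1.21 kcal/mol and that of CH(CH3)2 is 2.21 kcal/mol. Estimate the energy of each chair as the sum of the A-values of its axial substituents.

99.7%

C1 and C3 have the same parity, so for the cis isomer the two substituents are e,e in one chair and a,a in the other.
Chair I (acetyl axial, isopropyl axial): E = 3.42 kcal/mol; chair II (acetyl equatorial, isopropyl equatorial): E = 0.00 kcal/mol.
ΔG = 3.42 kcal/mol between the two chairs.
K = exp(ΔG/RT) with R = 1.987×10⁻³ kcal mol⁻¹ K⁻¹ and T = 300 K gives K ≈ 310.
Fraction in the lower-energy chair = K/(K+1) = 99.7%.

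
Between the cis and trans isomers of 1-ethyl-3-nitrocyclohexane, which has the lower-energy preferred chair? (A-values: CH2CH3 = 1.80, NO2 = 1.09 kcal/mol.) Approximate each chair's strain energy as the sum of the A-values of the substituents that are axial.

cis

At 1,3 positions (parity same): cis → (e,e or a,a); trans → (a,e or e,a).
Best chair for cis: E = 0.00 kcal/mol; best chair for trans: E = 1.09 kcal/mol.
The cis isomer is lower by 1.09 kcal/mol.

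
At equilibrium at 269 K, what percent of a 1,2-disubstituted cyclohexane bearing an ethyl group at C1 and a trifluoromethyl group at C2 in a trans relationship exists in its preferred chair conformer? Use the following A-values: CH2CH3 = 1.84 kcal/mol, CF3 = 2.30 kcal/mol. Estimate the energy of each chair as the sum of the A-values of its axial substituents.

100.0%

C1 and C2 have opposite parity, so for the trans isomer the two substituents are e,e in one chair and a,a in the other.
Chair I (ethyl axial, trifluoromethyl axial): E = 4.14 kcal/mol; chair II (ethyl equatorial, trifluoromethyl equatorial): E = 0.00 kcal/mol.
ΔG = 4.14 kcal/mol between the two chairs.
K = exp(ΔG/RT) with R = 1.987×10⁻³ kcal mol⁻¹ K⁻¹ and T = 269 K gives K ≈ 2.31e+03.
Fraction in the lower-energy chair = K/(K+1) = 100.0%.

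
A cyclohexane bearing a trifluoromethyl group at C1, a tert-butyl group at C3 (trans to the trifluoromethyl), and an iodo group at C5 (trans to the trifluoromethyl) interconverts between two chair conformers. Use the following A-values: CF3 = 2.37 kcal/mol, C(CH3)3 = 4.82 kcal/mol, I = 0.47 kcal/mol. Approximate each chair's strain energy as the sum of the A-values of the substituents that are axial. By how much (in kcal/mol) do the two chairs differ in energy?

Chair I (trifluoromethyl axial, tert-butyl equatorial, iodo equatorial): E = 2.37 kcal/mol.
Chair II (trifluoromethyl equatorial, tert-butyl axial, iodo axial): E = 5.29 kcal/mol.
ΔE = 5.29 − 2.37 = 2.92 kcal/mol; chair I is more stable.

2.92 kcal/mol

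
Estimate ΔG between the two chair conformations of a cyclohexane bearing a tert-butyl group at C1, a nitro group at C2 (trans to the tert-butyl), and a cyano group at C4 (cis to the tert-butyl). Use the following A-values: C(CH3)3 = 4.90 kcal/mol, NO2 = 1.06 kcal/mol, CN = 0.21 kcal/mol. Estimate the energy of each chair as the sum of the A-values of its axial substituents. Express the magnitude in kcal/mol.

5.75 kcal/mol

Chair I (tert-butyl axial, nitro axial, cyano equatorial): E = 5.96 kcal/mol.
Chair II (tert-butyl equatorial, nitro equatorial, cyano axial): E = 0.21 kcal/mol.
ΔE = 5.96 − 0.21 = 5.75 kcal/mol; chair II is more stable.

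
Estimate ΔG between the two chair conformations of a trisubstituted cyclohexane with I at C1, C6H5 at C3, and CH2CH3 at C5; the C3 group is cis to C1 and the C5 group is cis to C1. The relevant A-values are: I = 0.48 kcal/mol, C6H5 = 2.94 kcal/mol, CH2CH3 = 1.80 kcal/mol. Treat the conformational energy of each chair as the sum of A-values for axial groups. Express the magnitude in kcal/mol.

5.22 kcal/mol

Chair I (iodo axial, phenyl axial, ethyl axial): E = 5.22 kcal/mol.
Chair II (iodo equatorial, phenyl equatorial, ethyl equatorial): E = 0.00 kcal/mol.
ΔE = 5.22 − 0.00 = 5.22 kcal/mol; chair II is more stable.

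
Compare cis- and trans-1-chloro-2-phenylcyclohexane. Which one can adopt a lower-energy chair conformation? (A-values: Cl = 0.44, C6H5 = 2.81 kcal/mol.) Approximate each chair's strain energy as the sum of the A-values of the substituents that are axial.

trans

At 1,2 positions (parity opposite): cis → (a,e or e,a); trans → (e,e or a,a).
Best chair for cis: E = 0.44 kcal/mol; best chair for trans: E = 0.00 kcal/mol.
The trans isomer is lower by 0.44 kcal/mol.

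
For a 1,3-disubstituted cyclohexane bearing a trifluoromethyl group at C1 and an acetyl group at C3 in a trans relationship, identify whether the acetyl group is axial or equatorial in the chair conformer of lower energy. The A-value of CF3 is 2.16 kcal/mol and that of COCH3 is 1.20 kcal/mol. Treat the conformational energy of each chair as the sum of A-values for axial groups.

axial

C1 and C3 have the same parity, so for the trans isomer the two substituents are one axial and one equatorial in each chair.
Chair I (trifluoromethyl axial, acetyl equatorial): E = 2.16 kcal/mol.
Chair II (trifluoromethyl equatorial, acetyl axial): E = 1.20 kcal/mol.
Chair II is the more stable (lower-energy) conformer, and in that chair the acetyl group is axial.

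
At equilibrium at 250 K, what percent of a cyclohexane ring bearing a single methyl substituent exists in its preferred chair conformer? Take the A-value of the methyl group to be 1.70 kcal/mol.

One chair has the methyl group axial (E = 1.70 kcal/mol) and the other has it equatorial (E = 0).
ΔG = 1.70 kcal/mol between the two chairs.
K = exp(ΔG/RT) with R = 1.987×10⁻³ kcal mol⁻¹ K⁻¹ and T = 250 K gives K ≈ 30.6.
Fraction in the lower-energy chair = K/(K+1) = 96.8%.

96.8%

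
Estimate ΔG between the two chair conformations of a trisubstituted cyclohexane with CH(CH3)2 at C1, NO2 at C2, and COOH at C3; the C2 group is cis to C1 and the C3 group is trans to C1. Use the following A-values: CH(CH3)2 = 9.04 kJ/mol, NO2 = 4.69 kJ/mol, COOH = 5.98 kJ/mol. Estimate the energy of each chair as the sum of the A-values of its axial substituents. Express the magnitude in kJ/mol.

Chair I (isopropyl axial, nitro equatorial, carboxyl equatorial): E = 9.04 kJ/mol.
Chair II (isopropyl equatorial, nitro axial, carboxyl axial): E = 10.67 kJ/mol.
ΔE = 10.67 − 9.04 = 1.63 kJ/mol; chair I is more stable.

1.63 kJ/mol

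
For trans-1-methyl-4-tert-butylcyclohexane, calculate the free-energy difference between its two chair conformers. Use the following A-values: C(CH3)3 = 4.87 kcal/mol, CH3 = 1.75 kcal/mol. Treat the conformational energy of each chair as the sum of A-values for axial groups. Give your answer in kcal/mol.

C1 and C4 have opposite parity, so for the trans isomer the two substituents are e,e in one chair and a,a in the other.
Chair I (tert-butyl axial, methyl axial): E = 6.62 kcal/mol.
Chair II (tert-butyl equatorial, methyl equatorial): E = 0.00 kcal/mol.
ΔE = 6.62 − 0.00 = 6.62 kcal/mol; chair II is more stable.

6.62 kcal/mol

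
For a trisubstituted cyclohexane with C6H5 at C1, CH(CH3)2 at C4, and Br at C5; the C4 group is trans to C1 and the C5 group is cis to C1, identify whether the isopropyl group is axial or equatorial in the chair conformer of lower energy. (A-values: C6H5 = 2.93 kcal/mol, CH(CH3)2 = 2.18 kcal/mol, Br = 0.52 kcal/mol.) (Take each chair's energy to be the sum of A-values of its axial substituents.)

Chair I (phenyl axial, isopropyl axial, bromo axial): E = 5.63 kcal/mol.
Chair II (phenyl equatorial, isopropyl equatorial, bromo equatorial): E = 0.00 kcal/mol.
Chair II is the more stable (lower-energy) conformer, and in that chair the isopropyl group is equatorial.

equatorial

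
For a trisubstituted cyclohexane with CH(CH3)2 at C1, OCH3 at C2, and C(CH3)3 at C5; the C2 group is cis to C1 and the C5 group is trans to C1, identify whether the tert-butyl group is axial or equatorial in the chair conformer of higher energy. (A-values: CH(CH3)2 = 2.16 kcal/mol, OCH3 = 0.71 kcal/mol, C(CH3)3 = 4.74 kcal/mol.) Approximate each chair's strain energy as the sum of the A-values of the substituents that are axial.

axial

Chair I (isopropyl axial, methoxy equatorial, tert-butyl equatorial): E = 2.16 kcal/mol.
Chair II (isopropyl equatorial, methoxy axial, tert-butyl axial): E = 5.45 kcal/mol.
Chair II is the less stable (higher-energy) conformer, and in that chair the tert-butyl group is axial.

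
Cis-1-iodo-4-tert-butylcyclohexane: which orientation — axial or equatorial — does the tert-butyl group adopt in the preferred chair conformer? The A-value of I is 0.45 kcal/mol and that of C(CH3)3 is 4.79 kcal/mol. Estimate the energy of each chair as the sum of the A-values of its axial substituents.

equatorial

C1 and C4 have opposite parity, so for the cis isomer the two substituents are one axial and one equatorial in each chair.
Chair I (iodo axial, tert-butyl equatorial): E = 0.45 kcal/mol.
Chair II (iodo equatorial, tert-butyl axial): E = 4.79 kcal/mol.
Chair I is the more stable (lower-energy) conformer, and in that chair the tert-butyl group is equatorial.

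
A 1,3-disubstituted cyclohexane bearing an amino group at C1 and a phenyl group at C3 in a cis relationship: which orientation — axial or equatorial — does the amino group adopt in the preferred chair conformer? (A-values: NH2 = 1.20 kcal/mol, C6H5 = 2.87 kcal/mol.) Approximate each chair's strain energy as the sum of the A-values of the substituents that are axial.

C1 and C3 have the same parity, so for the cis isomer the two substituents are e,e in one chair and a,a in the other.
Chair I (amino axial, phenyl axial): E = 4.07 kcal/mol.
Chair II (amino equatorial, phenyl equatorial): E = 0.00 kcal/mol.
Chair II is the more stable (lower-energy) conformer, and in that chair the amino group is equatorial.

equatorial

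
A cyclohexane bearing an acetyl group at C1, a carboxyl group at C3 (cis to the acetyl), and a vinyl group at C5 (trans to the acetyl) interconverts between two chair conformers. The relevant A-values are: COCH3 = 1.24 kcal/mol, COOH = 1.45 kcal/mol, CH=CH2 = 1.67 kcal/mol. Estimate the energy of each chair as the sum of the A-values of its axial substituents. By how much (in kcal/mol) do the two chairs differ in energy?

1.02 kcal/mol

Chair I (acetyl axial, carboxyl axial, vinyl equatorial): E = 2.69 kcal/mol.
Chair II (acetyl equatorial, carboxyl equatorial, vinyl axial): E = 1.67 kcal/mol.
ΔE = 2.69 − 1.67 = 1.02 kcal/mol; chair II is more stable.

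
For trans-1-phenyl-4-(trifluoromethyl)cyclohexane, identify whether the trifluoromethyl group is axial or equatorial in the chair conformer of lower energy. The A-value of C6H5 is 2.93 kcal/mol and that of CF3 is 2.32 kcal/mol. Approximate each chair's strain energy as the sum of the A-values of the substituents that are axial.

C1 and C4 have opposite parity, so for the trans isomer the two substituents are e,e in one chair and a,a in the other.
Chair I (phenyl axial, trifluoromethyl axial): E = 5.25 kcal/mol.
Chair II (phenyl equatorial, trifluoromethyl equatorial): E = 0.00 kcal/mol.
Chair II is the more stable (lower-energy) conformer, and in that chair the trifluoromethyl group is equatorial.

equatorial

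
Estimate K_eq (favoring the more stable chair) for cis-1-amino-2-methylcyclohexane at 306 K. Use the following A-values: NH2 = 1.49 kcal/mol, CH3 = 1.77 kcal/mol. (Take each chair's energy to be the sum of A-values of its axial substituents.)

C1 and C2 have opposite parity, so for the cis isomer the two substituents are one axial and one equatorial in each chair.
Chair I (amino axial, methyl equatorial): E = 1.49 kcal/mol; chair II (amino equatorial, methyl axial): E = 1.77 kcal/mol.
ΔG = 0.28 kcal/mol between the two chairs.
K = exp(ΔG/RT) with R = 1.987×10⁻³ kcal mol⁻¹ K⁻¹ and T = 306 K gives K ≈ 1.58.

K ≈ 1.58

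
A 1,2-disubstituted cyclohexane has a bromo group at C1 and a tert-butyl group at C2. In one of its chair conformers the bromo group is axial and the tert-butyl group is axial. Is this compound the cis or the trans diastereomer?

trans

C1 and C2 have opposite parity, so their axial bonds point in opposite directions.
With opposite-parity carbons, two substituents on the same face are one axial and one equatorial; opposite faces give both axial or both equatorial.
Here the groups are axial/axial → opposite face → trans.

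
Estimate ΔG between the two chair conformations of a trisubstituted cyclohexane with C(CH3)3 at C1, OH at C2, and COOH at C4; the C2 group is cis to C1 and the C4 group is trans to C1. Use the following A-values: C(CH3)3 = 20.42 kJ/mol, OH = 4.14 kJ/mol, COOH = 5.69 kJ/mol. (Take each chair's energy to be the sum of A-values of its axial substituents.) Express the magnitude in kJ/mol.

21.97 kJ/mol

Chair I (tert-butyl axial, hydroxyl equatorial, carboxyl axial): E = 26.11 kJ/mol.
Chair II (tert-butyl equatorial, hydroxyl axial, carboxyl equatorial): E = 4.14 kJ/mol.
ΔE = 26.11 − 4.14 = 21.97 kJ/mol; chair II is more stable.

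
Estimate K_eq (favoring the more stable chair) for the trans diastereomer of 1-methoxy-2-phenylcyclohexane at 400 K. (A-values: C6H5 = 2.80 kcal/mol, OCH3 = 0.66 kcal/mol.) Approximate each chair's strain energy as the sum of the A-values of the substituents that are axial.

C1 and C2 have opposite parity, so for the trans isomer the two substituents are e,e in one chair and a,a in the other.
Chair I (phenyl axial, methoxy axial): E = 3.46 kcal/mol; chair II (phenyl equatorial, methoxy equatorial): E = 0.00 kcal/mol.
ΔG = 3.46 kcal/mol between the two chairs.
K = exp(ΔG/RT) with R = 1.987×10⁻³ kcal mol⁻¹ K⁻¹ and T = 400 K gives K ≈ 77.7.

K ≈ 77.7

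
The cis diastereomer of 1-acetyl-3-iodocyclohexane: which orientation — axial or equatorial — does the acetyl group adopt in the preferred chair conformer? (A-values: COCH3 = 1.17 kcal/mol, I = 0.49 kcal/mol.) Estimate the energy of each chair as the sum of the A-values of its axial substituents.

C1 and C3 have the same parity, so for the cis isomer the two substituents are e,e in one chair and a,a in the other.
Chair I (acetyl axial, iodo axial): E = 1.66 kcal/mol.
Chair II (acetyl equatorial, iodo equatorial): E = 0.00 kcal/mol.
Chair II is the more stable (lower-energy) conformer, and in that chair the acetyl group is equatorial.

equatorial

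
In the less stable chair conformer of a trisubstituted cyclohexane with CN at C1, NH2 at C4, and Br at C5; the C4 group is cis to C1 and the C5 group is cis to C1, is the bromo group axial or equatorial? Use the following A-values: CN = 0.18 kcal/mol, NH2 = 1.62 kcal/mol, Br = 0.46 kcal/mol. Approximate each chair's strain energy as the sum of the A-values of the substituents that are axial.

Chair I (cyano axial, amino equatorial, bromo axial): E = 0.64 kcal/mol.
Chair II (cyano equatorial, amino axial, bromo equatorial): E = 1.62 kcal/mol.
Chair II is the less stable (higher-energy) conformer, and in that chair the bromo group is equatorial.

equatorial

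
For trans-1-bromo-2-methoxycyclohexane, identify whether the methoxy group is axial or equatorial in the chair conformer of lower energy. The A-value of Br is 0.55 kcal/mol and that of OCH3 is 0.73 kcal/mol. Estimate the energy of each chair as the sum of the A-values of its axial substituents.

C1 and C2 have opposite parity, so for the trans isomer the two substituents are e,e in one chair and a,a in the other.
Chair I (bromo axial, methoxy axial): E = 1.28 kcal/mol.
Chair II (bromo equatorial, methoxy equatorial): E = 0.00 kcal/mol.
Chair II is the more stable (lower-energy) conformer, and in that chair the methoxy group is equatorial.

equatorial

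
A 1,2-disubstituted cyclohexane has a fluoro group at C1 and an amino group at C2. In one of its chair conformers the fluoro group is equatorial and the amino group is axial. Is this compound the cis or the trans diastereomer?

cis

C1 and C2 have opposite parity, so their axial bonds point in opposite directions.
With opposite-parity carbons, two substituents on the same face are one axial and one equatorial; opposite faces give both axial or both equatorial.
Here the groups are equatorial/axial → same face → cis.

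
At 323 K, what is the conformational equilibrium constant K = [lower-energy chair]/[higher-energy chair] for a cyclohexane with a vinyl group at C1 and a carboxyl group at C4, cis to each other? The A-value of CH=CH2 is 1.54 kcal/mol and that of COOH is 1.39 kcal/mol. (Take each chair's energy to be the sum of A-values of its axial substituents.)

C1 and C4 have opposite parity, so for the cis isomer the two substituents are one axial and one equatorial in each chair.
Chair I (vinyl axial, carboxyl equatorial): E = 1.54 kcal/mol; chair II (vinyl equatorial, carboxyl axial): E = 1.39 kcal/mol.
ΔG = 0.15 kcal/mol between the two chairs.
K = exp(ΔG/RT) with R = 1.987×10⁻³ kcal mol⁻¹ K⁻¹ and T = 323 K gives K ≈ 1.26.

K ≈ 1.26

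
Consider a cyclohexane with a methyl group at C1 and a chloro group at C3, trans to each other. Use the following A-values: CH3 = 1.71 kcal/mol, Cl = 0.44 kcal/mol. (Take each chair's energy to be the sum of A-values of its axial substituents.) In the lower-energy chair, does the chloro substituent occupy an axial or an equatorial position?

axial

C1 and C3 have the same parity, so for the trans isomer the two substituents are one axial and one equatorial in each chair.
Chair I (methyl axial, chloro equatorial): E = 1.71 kcal/mol.
Chair II (methyl equatorial, chloro axial): E = 0.44 kcal/mol.
Chair II is the more stable (lower-energy) conformer, and in that chair the chloro group is axial.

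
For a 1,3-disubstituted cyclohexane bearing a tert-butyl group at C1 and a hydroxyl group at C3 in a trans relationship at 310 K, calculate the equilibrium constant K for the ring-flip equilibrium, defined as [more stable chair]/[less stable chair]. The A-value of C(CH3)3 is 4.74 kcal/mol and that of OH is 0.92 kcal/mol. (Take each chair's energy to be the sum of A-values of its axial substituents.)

C1 and C3 have the same parity, so for the trans isomer the two substituents are one axial and one equatorial in each chair.
Chair I (tert-butyl axial, hydroxyl equatorial): E = 4.74 kcal/mol; chair II (tert-butyl equatorial, hydroxyl axial): E = 0.92 kcal/mol.
ΔG = 3.82 kcal/mol between the two chairs.
K = exp(ΔG/RT) with R = 1.987×10⁻³ kcal mol⁻¹ K⁻¹ and T = 310 K gives K ≈ 494.

K ≈ 494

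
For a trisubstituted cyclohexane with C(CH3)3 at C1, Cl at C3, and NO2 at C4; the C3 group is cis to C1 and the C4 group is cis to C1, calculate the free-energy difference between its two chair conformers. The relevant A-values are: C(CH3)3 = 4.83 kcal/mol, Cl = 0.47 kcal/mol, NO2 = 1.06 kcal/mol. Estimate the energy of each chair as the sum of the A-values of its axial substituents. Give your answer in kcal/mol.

4.24 kcal/mol

Chair I (tert-butyl axial, chloro axial, nitro equatorial): E = 5.30 kcal/mol.
Chair II (tert-butyl equatorial, chloro equatorial, nitro axial): E = 1.06 kcal/mol.
ΔE = 5.30 − 1.06 = 4.24 kcal/mol; chair II is more stable.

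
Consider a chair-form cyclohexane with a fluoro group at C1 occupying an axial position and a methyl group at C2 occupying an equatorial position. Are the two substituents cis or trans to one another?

C1 and C2 have opposite parity, so their axial bonds point in opposite directions.
With opposite-parity carbons, two substituents on the same face are one axial and one equatorial; opposite faces give both axial or both equatorial.
Here the groups are axial/equatorial → same face → cis.

cis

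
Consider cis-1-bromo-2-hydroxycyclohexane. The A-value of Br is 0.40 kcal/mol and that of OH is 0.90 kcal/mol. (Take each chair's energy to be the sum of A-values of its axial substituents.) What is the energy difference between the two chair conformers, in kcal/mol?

C1 and C2 have opposite parity, so for the cis isomer the two substituents are one axial and one equatorial in each chair.
Chair I (bromo axial, hydroxyl equatorial): E = 0.40 kcal/mol.
Chair II (bromo equatorial, hydroxyl axial): E = 0.90 kcal/mol.
ΔE = 0.90 − 0.40 = 0.50 kcal/mol; chair I is more stable.

0.50 kcal/mol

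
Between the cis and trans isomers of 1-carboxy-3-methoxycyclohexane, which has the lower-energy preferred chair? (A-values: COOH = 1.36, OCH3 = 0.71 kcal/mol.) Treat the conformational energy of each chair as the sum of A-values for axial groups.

cis

At 1,3 positions (parity same): cis → (e,e or a,a); trans → (a,e or e,a).
Best chair for cis: E = 0.00 kcal/mol; best chair for trans: E = 0.71 kcal/mol.
The cis isomer is lower by 0.71 kcal/mol.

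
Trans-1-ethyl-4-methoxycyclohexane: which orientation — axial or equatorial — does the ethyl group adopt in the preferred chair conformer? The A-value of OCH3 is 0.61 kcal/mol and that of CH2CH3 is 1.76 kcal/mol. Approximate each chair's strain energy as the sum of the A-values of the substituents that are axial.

C1 and C4 have opposite parity, so for the trans isomer the two substituents are e,e in one chair and a,a in the other.
Chair I (methoxy axial, ethyl axial): E = 2.37 kcal/mol.
Chair II (methoxy equatorial, ethyl equatorial): E = 0.00 kcal/mol.
Chair II is the more stable (lower-energy) conformer, and in that chair the ethyl group is equatorial.

equatorial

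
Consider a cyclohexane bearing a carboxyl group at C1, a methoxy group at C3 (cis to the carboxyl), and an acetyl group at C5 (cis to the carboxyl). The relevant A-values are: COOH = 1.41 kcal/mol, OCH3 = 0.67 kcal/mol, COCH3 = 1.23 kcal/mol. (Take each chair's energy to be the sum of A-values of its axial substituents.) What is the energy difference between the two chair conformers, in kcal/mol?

Chair I (carboxyl axial, methoxy axial, acetyl axial): E = 3.31 kcal/mol.
Chair II (carboxyl equatorial, methoxy equatorial, acetyl equatorial): E = 0.00 kcal/mol.
ΔE = 3.31 − 0.00 = 3.31 kcal/mol; chair II is more stable.

3.31 kcal/mol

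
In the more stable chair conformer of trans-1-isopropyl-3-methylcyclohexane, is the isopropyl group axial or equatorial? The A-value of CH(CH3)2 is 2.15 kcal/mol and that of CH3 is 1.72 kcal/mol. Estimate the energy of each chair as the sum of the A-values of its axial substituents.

equatorial

C1 and C3 have the same parity, so for the trans isomer the two substituents are one axial and one equatorial in each chair.
Chair I (isopropyl axial, methyl equatorial): E = 2.15 kcal/mol.
Chair II (isopropyl equatorial, methyl axial): E = 1.72 kcal/mol.
Chair II is the more stable (lower-energy) conformer, and in that chair the isopropyl group is equatorial.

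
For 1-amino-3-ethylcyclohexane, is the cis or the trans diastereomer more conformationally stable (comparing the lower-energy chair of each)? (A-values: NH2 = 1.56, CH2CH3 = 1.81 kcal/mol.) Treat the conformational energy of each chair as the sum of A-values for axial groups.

At 1,3 positions (parity same): cis → (e,e or a,a); trans → (a,e or e,a).
Best chair for cis: E = 0.00 kcal/mol; best chair for trans: E = 1.56 kcal/mol.
The cis isomer is lower by 1.56 kcal/mol.

cis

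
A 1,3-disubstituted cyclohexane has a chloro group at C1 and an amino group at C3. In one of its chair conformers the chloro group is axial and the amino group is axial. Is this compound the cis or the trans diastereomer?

cis

C1 and C3 have the same parity, so their axial bonds point in the same direction.
With same-parity carbons, two substituents on the same face are both axial or both equatorial; opposite faces give one of each.
Here the groups are axial/axial → same face → cis.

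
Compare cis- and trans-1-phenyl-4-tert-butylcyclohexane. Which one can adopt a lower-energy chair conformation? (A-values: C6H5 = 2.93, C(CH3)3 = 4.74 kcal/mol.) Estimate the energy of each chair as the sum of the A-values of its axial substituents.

trans

At 1,4 positions (parity opposite): cis → (a,e or e,a); trans → (e,e or a,a).
Best chair for cis: E = 2.93 kcal/mol; best chair for trans: E = 0.00 kcal/mol.
The trans isomer is lower by 2.93 kcal/mol.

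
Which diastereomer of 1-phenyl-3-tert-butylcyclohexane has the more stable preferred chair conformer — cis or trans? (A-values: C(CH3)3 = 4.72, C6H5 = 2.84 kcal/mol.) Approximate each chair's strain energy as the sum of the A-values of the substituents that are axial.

At 1,3 positions (parity same): cis → (e,e or a,a); trans → (a,e or e,a).
Best chair for cis: E = 0.00 kcal/mol; best chair for trans: E = 2.84 kcal/mol.
The cis isomer is lower by 2.84 kcal/mol.

cis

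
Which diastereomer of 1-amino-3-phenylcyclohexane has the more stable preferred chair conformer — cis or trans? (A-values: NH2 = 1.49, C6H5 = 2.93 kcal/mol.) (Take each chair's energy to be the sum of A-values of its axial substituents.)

At 1,3 positions (parity same): cis → (e,e or a,a); trans → (a,e or e,a).
Best chair for cis: E = 0.00 kcal/mol; best chair for trans: E = 1.49 kcal/mol.
The cis isomer is lower by 1.49 kcal/mol.

cis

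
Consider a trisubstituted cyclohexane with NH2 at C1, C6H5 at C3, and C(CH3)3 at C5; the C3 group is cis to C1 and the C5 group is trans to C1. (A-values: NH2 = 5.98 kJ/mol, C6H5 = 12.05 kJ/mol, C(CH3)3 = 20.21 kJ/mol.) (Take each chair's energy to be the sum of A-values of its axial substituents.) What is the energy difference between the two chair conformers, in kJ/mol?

2.18 kJ/mol

Chair I (amino axial, phenyl axial, tert-butyl equatorial): E = 18.03 kJ/mol.
Chair II (amino equatorial, phenyl equatorial, tert-butyl axial): E = 20.21 kJ/mol.
ΔE = 20.21 − 18.03 = 2.18 kJ/mol; chair I is more stable.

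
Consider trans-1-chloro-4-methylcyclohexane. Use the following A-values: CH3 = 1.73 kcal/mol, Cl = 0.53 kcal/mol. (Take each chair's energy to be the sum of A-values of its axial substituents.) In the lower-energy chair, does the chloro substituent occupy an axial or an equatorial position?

equatorial

C1 and C4 have opposite parity, so for the trans isomer the two substituents are e,e in one chair and a,a in the other.
Chair I (methyl axial, chloro axial): E = 2.26 kcal/mol.
Chair II (methyl equatorial, chloro equatorial): E = 0.00 kcal/mol.
Chair II is the more stable (lower-energy) conformer, and in that chair the chloro group is equatorial.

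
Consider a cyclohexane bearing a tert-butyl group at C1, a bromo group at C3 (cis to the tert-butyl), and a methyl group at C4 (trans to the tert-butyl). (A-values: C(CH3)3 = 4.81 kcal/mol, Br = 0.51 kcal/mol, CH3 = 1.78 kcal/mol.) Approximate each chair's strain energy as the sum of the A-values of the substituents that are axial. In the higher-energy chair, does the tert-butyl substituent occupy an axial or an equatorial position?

Chair I (tert-butyl axial, bromo axial, methyl axial): E = 7.10 kcal/mol.
Chair II (tert-butyl equatorial, bromo equatorial, methyl equatorial): E = 0.00 kcal/mol.
Chair I is the less stable (higher-energy) conformer, and in that chair the tert-butyl group is axial.

axial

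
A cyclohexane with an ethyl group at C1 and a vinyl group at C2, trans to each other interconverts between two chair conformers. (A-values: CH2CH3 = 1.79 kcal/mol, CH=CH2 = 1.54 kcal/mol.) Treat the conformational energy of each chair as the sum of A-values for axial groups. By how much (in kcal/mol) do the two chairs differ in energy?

3.33 kcal/mol

C1 and C2 have opposite parity, so for the trans isomer the two substituents are e,e in one chair and a,a in the other.
Chair I (ethyl axial, vinyl axial): E = 3.33 kcal/mol.
Chair II (ethyl equatorial, vinyl equatorial): E = 0.00 kcal/mol.
ΔE = 3.33 − 0.00 = 3.33 kcal/mol; chair II is more stable.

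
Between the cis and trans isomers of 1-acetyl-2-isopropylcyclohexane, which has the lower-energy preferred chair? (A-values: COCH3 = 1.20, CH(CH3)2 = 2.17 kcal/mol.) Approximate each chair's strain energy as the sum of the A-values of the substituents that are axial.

At 1,2 positions (parity opposite): cis → (a,e or e,a); trans → (e,e or a,a).
Best chair for cis: E = 1.20 kcal/mol; best chair for trans: E = 0.00 kcal/mol.
The trans isomer is lower by 1.20 kcal/mol.

trans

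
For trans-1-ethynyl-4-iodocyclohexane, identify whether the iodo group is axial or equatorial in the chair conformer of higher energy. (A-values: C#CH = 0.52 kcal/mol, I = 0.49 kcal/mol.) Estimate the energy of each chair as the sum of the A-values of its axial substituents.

C1 and C4 have opposite parity, so for the trans isomer the two substituents are e,e in one chair and a,a in the other.
Chair I (ethynyl axial, iodo axial): E = 1.01 kcal/mol.
Chair II (ethynyl equatorial, iodo equatorial): E = 0.00 kcal/mol.
Chair I is the less stable (higher-energy) conformer, and in that chair the iodo group is axial.

axial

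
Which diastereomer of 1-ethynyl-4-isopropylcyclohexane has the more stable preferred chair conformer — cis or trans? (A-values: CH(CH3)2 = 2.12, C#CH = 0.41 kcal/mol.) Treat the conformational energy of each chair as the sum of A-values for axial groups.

At 1,4 positions (parity opposite): cis → (a,e or e,a); trans → (e,e or a,a).
Best chair for cis: E = 0.41 kcal/mol; best chair for trans: E = 0.00 kcal/mol.
The trans isomer is lower by 0.41 kcal/mol.

trans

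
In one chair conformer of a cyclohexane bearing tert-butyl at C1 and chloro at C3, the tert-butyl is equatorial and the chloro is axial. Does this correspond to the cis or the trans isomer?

trans

C1 and C3 have the same parity, so their axial bonds point in the same direction.
With same-parity carbons, two substituents on the same face are both axial or both equatorial; opposite faces give one of each.
Here the groups are equatorial/axial → opposite face → trans.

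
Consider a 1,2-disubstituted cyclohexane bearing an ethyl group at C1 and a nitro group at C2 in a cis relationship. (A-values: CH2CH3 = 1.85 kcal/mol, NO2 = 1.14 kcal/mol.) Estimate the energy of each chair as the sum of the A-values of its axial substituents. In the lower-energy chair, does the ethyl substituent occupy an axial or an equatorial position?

equatorial

C1 and C2 have opposite parity, so for the cis isomer the two substituents are one axial and one equatorial in each chair.
Chair I (ethyl axial, nitro equatorial): E = 1.85 kcal/mol.
Chair II (ethyl equatorial, nitro axial): E = 1.14 kcal/mol.
Chair II is the more stable (lower-energy) conformer, and in that chair the ethyl group is equatorial.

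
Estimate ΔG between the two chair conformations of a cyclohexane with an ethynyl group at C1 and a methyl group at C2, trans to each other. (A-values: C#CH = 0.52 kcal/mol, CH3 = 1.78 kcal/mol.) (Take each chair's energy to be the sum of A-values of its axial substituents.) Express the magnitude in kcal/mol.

C1 and C2 have opposite parity, so for the trans isomer the two substituents are e,e in one chair and a,a in the other.
Chair I (ethynyl axial, methyl axial): E = 2.30 kcal/mol.
Chair II (ethynyl equatorial, methyl equatorial): E = 0.00 kcal/mol.
ΔE = 2.30 − 0.00 = 2.30 kcal/mol; chair II is more stable.

2.30 kcal/mol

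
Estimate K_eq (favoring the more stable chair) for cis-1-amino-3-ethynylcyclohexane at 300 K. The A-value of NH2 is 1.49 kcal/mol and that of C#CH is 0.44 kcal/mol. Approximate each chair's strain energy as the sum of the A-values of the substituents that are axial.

K ≈ 25.5

C1 and C3 have the same parity, so for the cis isomer the two substituents are e,e in one chair and a,a in the other.
Chair I (amino axial, ethynyl axial): E = 1.93 kcal/mol; chair II (amino equatorial, ethynyl equatorial): E = 0.00 kcal/mol.
ΔG = 1.93 kcal/mol between the two chairs.
K = exp(ΔG/RT) with R = 1.987×10⁻³ kcal mol⁻¹ K⁻¹ and T = 300 K gives K ≈ 25.5.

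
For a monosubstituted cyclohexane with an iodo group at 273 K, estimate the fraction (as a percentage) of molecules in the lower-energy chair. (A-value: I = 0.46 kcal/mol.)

One chair has the iodo group axial (E = 0.46 kcal/mol) and the other has it equatorial (E = 0).
ΔG = 0.46 kcal/mol between the two chairs.
K = exp(ΔG/RT) with R = 1.987×10⁻³ kcal mol⁻¹ K⁻¹ and T = 273 K gives K ≈ 2.33.
Fraction in the lower-energy chair = K/(K+1) = 70.0%.

70.0%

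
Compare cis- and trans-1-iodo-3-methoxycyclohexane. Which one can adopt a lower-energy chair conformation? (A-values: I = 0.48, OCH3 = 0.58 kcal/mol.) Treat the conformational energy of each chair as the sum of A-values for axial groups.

cis

At 1,3 positions (parity same): cis → (e,e or a,a); trans → (a,e or e,a).
Best chair for cis: E = 0.00 kcal/mol; best chair for trans: E = 0.48 kcal/mol.
The cis isomer is lower by 0.48 kcal/mol.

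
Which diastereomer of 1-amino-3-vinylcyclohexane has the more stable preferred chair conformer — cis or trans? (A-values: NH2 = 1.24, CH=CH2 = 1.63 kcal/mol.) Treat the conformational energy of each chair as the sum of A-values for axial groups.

cis

At 1,3 positions (parity same): cis → (e,e or a,a); trans → (a,e or e,a).
Best chair for cis: E = 0.00 kcal/mol; best chair for trans: E = 1.24 kcal/mol.
The cis isomer is lower by 1.24 kcal/mol.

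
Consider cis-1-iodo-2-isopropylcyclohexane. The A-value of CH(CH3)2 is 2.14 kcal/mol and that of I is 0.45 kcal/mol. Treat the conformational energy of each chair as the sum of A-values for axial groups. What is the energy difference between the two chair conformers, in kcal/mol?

C1 and C2 have opposite parity, so for the cis isomer the two substituents are one axial and one equatorial in each chair.
Chair I (isopropyl axial, iodo equatorial): E = 2.14 kcal/mol.
Chair II (isopropyl equatorial, iodo axial): E = 0.45 kcal/mol.
ΔE = 2.14 − 0.45 = 1.69 kcal/mol; chair II is more stable.

1.69 kcal/mol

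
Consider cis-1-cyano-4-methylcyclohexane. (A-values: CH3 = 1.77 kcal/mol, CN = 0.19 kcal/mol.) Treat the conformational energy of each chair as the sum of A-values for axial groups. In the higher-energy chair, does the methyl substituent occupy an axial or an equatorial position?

C1 and C4 have opposite parity, so for the cis isomer the two substituents are one axial and one equatorial in each chair.
Chair I (methyl axial, cyano equatorial): E = 1.77 kcal/mol.
Chair II (methyl equatorial, cyano axial): E = 0.19 kcal/mol.
Chair I is the less stable (higher-energy) conformer, and in that chair the methyl group is axial.

axial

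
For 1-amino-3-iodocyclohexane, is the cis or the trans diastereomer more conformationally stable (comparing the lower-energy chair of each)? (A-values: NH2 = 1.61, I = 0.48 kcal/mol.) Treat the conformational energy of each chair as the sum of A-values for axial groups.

cis

At 1,3 positions (parity same): cis → (e,e or a,a); trans → (a,e or e,a).
Best chair for cis: E = 0.00 kcal/mol; best chair for trans: E = 0.48 kcal/mol.
The cis isomer is lower by 0.48 kcal/mol.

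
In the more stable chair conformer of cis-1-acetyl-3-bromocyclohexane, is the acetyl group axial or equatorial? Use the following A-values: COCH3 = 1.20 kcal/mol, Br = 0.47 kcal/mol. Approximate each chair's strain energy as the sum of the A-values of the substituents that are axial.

C1 and C3 have the same parity, so for the cis isomer the two substituents are e,e in one chair and a,a in the other.
Chair I (acetyl axial, bromo axial): E = 1.67 kcal/mol.
Chair II (acetyl equatorial, bromo equatorial): E = 0.00 kcal/mol.
Chair II is the more stable (lower-energy) conformer, and in that chair the acetyl group is equatorial.

equatorial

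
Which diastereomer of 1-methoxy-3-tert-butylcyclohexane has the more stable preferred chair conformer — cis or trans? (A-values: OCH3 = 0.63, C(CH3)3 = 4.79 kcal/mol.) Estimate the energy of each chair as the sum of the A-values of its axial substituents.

cis

At 1,3 positions (parity same): cis → (e,e or a,a); trans → (a,e or e,a).
Best chair for cis: E = 0.00 kcal/mol; best chair for trans: E = 0.63 kcal/mol.
The cis isomer is lower by 0.63 kcal/mol.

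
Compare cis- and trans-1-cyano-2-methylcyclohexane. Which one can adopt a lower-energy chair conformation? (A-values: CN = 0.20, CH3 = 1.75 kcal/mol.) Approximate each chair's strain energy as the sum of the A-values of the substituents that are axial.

trans

At 1,2 positions (parity opposite): cis → (a,e or e,a); trans → (e,e or a,a).
Best chair for cis: E = 0.20 kcal/mol; best chair for trans: E = 0.00 kcal/mol.
The trans isomer is lower by 0.20 kcal/mol.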